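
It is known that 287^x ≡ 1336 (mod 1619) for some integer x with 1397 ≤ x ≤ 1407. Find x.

1400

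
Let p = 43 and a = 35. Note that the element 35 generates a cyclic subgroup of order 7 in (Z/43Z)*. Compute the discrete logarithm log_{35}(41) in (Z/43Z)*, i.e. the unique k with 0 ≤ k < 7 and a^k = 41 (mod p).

Successive powers of 35 modulo 43:
  35^0=1  35^1=35  35^2=21  35^3=4  35^4=11  35^5=41
So 35^5 ≡ 41 (mod 43), giving k = 5.

5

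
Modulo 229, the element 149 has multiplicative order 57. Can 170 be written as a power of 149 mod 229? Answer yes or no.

170 ∈ ⟨149⟩ iff 170^57 ≡ 1 (mod 229), since |⟨149⟩| = 57.
170^57 mod 229 = 107.
Since 107 ≠ 1, 170 does not lie in the subgroup.

no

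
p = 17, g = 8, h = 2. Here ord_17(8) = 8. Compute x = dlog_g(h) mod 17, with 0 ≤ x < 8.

3

Successive powers of 8 modulo 17:
  8^0=1  8^1=8  8^2=13  8^3=2
So 8^3 ≡ 2 (mod 17), giving x = 3.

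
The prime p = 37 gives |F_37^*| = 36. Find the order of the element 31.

4

The order of 31 must divide p − 1 = 36 = 2^2 · 3^2.
Divisors: 1, 2, 3, 4, 6, 9, 12, 18, 36.
Check each in increasing order: 31^1 ≡ 31;  31^2 ≡ 36;  31^3 ≡ 6;  31^4 ≡ 1.
Smallest exponent giving 1 is 4.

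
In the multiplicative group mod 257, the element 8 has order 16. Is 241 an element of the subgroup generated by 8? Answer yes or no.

yes

⟨8⟩ has order 16; its elements mod 257 are {1, 2, 4, 8, 16, 32, 64, 128, 129, 193, 225, 241, 249, 253, 255, 256}.
241 is in this set.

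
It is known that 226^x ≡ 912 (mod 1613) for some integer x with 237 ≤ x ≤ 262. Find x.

245

Compute 226^237 mod 1613 = 192, then multiply by 226 repeatedly:
  226^237=192  226^238=1454  226^239=1165  226^240=371  226^241=1583
  226^242=1285  226^243=70  226^244=1303  226^245=912
Found 912 at exponent 245.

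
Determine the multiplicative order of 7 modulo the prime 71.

70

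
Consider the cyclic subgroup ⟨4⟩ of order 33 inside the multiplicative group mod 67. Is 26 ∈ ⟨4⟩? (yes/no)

yes

26 ∈ ⟨4⟩ iff 26^33 ≡ 1 (mod 67), since |⟨4⟩| = 33.
26^33 mod 67 = 1.
Since 1 = 1, 26 lies in the subgroup.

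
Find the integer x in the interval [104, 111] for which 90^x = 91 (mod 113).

110

Compute 90^104 mod 113 = 7, then multiply by 90 repeatedly:
  90^104=7  90^105=65  90^106=87  90^107=33  90^108=32
  90^109=55  90^110=91
Found 91 at exponent 110.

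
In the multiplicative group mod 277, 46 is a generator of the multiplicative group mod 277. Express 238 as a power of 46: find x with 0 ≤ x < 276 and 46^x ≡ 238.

Baby-step giant-step with m = ceil(sqrt(276)) = 17.
Baby table (46^j mod 277 for j=0..16):
  0:1  1:46  2:177  3:109  4:28  5:180  6:247  7:5
  8:230  9:54  10:268  11:140  12:69  13:127  14:25  15:42
  16:270
Giant step factor: 46^(-17) ≡ 80 (mod 277).
Scan 238·80^i mod 277 for i = 0, 1, …:
  i=0: 238   i=1: 204   i=2: 254   i=3: 99
  i=4: 164   i=5: 101   i=6: 47   i=7: 159
  i=8: 255   i=9: 179     …   i=13: 128
  i=14: 268
Match at i=14, j=10: x = 14·17 + 10 = 248.

248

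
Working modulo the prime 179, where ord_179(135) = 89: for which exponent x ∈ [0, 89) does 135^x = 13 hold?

80

Baby-step giant-step with m = ceil(sqrt(89)) = 10.
Baby table (135^j mod 179 for j=0..9):
  0:1  1:135  2:146  3:20  4:15  5:56  6:42  7:121
  8:46  9:124
Giant step factor: 135^(-10) ≡ 77 (mod 179).
Scan 13·77^i mod 179 for i = 0, 1, …:
  i=0: 13   i=1: 106   i=2: 107   i=3: 5
  i=4: 27   i=5: 110   i=6: 57   i=7: 93
  i=8: 1
Match at i=8, j=0: x = 8·10 + 0 = 80.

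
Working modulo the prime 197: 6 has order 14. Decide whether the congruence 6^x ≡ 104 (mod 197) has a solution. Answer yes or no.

104 ∈ ⟨6⟩ iff 104^14 ≡ 1 (mod 197), since |⟨6⟩| = 14.
104^14 mod 197 = 1.
Since 1 = 1, 104 lies in the subgroup.

yes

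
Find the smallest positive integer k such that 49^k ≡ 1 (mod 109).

27

The order of 49 must divide p − 1 = 108 = 2^2 · 3^3.
Divisors: 1, 2, 3, 4, 6, 9, 12, 18, 27, 36, 54, 108.
Check each in increasing order: 49^1 ≡ 49;  49^2 ≡ 3;  49^3 ≡ 38;  49^4 ≡ 9;  49^6 ≡ 27;  49^9 ≡ 45;  49^12 ≡ 75;  49^18 ≡ 63;  49^27 ≡ 1.
Smallest exponent giving 1 is 27.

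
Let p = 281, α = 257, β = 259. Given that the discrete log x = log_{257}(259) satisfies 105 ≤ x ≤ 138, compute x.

Compute 257^105 mod 281 = 192, then multiply by 257 repeatedly:
  257^105=192  257^106=169  257^107=159  257^108=118  257^109=259
Found 259 at exponent 109.

109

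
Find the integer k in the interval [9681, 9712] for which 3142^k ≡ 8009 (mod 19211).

Compute 3142^9681 mod 19211 = 1723, then multiply by 3142 repeatedly:
  3142^9681=1723  3142^9682=15375  3142^9683=11796  3142^9684=5013  3142^9685=17037
  3142^9686=8408  3142^9687=2811  3142^9688=14313  3142^9689=17706  3142^9690=16407
  3142^9691=7681  3142^9692=4686  3142^9693=7786  3142^9694=8009
Found 8009 at exponent 9694.

9694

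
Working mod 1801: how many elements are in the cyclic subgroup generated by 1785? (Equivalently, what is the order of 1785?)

The order of 1785 must divide p − 1 = 1800 = 2^3 · 3^2 · 5^2.
Divisors: 1, 2, 3, 4, 5, 6, 8, 9, 10, 12, 15, 18, 20, 24, 25, 30, 36, 40, 45, 50, 60, 72, 75, 90, 100, 120, 150, 180, 200, 225, 300, 360, 450, 600, 900, 1800.
Check each in increasing order: 1785^1 ≡ 1785;  1785^2 ≡ 256;  1785^3 ≡ 1307;  1785^4 ≡ 700;  1785^5 ≡ 1407;  1785^6 ≡ 901;  1785^8 ≡ 128;  1785^9 ≡ 1554;  1785^10 ≡ 350;  1785^12 ≡ 1351;  1785^15 ≡ 777;  1785^18 ≡ 1576;  1785^20 ≡ 32;  1785^24 ≡ 788;  1785^25 ≡ 1800;  1785^30 ≡ 394;  1785^36 ≡ 197;  1785^40 ≡ 1024;  1785^45 ≡ 1769;  1785^50 ≡ 1.
Smallest exponent giving 1 is 50.

50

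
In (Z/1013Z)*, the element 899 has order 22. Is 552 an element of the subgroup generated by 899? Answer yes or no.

yes

552 ∈ ⟨899⟩ iff 552^22 ≡ 1 (mod 1013), since |⟨899⟩| = 22.
552^22 mod 1013 = 1.
Since 1 = 1, 552 lies in the subgroup.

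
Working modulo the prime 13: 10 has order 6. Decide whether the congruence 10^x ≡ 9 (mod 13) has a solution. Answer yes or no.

yes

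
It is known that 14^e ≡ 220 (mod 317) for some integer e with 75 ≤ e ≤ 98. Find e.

91

Compute 14^75 mod 317 = 147, then multiply by 14 repeatedly:
  14^75=147  14^76=156  14^77=282  14^78=144  14^79=114
  14^80=11  14^81=154  14^82=254  14^83=69  14^84=15
  14^85=210  14^86=87  14^87=267  14^88=251  14^89=27
  14^90=61  14^91=220
Found 220 at exponent 91.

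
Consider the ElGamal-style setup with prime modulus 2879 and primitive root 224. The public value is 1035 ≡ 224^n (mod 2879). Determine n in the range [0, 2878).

Baby-step giant-step with m = ceil(sqrt(2878)) = 54.
Baby table (224^j mod 2879 for j=0..53):
  0:1  1:224  2:1233  3:2687  4:177  5:2221  6:2316  7:564
  8:2539  9:1573  10:1114  11:1942  12:279  13:2037  14:1406  15:1133
  16:440  17:674  18:1268  19:1890  20:147  21:1259  22:2753  23:566
  24:108  25:1160  26:730  27:2296  28:1842  29:911  30:2534  31:453
  32:707  33:23  34:2273  35:2448  36:1342  37:1192  38:2140  39:1446
  40:1456  41:817  42:1631  43:2590  44:1481  45:659  46:787  47:669
  48:148  49:1483  50:1107  51:374  52:285  53:502
Giant step factor: 224^(-54) ≡ 1655 (mod 2879).
Scan 1035·1655^i mod 2879 for i = 0, 1, …:
  i=0: 1035   i=1: 2799   i=2: 34   i=3: 1569
  i=4: 2716   i=5: 861   i=6: 2729   i=7: 2223
  i=8: 2582   i=9: 774     …   i=43: 2860
  i=44: 224
Match at i=44, j=1: n = 44·54 + 1 = 2377.

2377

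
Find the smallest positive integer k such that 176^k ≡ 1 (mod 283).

141

The order of 176 must divide p − 1 = 282 = 2 · 3 · 47.
Divisors: 1, 2, 3, 6, 47, 94, 141, 282.
Check each in increasing order: 176^1 ≡ 176;  176^2 ≡ 129;  176^3 ≡ 64;  176^6 ≡ 134;  176^47 ≡ 238;  176^94 ≡ 44;  176^141 ≡ 1.
Smallest exponent giving 1 is 141.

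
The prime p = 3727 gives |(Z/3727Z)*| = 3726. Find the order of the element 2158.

The order of 2158 must divide p − 1 = 3726 = 2 · 3^4 · 23.
Divisors: 1, 2, 3, 6, 9, 18, 23, 27, 46, 54, 69, 81, 138, 162, 207, 414, 621, 1242, 1863, 3726.
Check each in increasing order: 2158^1 ≡ 2158;  2158^2 ≡ 1941;  2158^3 ≡ 3257;  2158^6 ≡ 1007;  2158^9 ≡ 39;  2158^18 ≡ 1521;  2158^23 ≡ 3157;  2158^27 ≡ 3414;  2158^46 ≡ 651;  2158^54 ≡ 1067;  2158^69 ≡ 1630;  2158^81 ≡ 1459;  2158^138 ≡ 3276;  2158^162 ≡ 564;  2158^207 ≡ 2816;  2158^414 ≡ 2527;  2158^621 ≡ 1189;  2158^1242 ≡ 1188;  2158^1863 ≡ 3726;  2158^3726 ≡ 1.
Smallest exponent giving 1 is 3726.

3726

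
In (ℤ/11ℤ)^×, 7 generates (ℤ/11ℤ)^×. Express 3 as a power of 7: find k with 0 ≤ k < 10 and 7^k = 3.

Successive powers of 7 modulo 11:
  7^0=1  7^1=7  7^2=5  7^3=2  7^4=3
So 7^4 ≡ 3 (mod 11), giving k = 4.

4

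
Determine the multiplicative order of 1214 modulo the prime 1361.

The order of 1214 must divide p − 1 = 1360 = 2^4 · 5 · 17.
Divisors: 1, 2, 4, 5, 8, 10, 16, 17, 20, 34, 40, 68, 80, 85, 136, 170, 272, 340, 680, 1360.
Check each in increasing order: 1214^1 ≡ 1214;  1214^2 ≡ 1194;  1214^4 ≡ 669;  1214^5 ≡ 1010;  1214^8 ≡ 1153;  1214^10 ≡ 711;  1214^16 ≡ 1073;  1214^17 ≡ 145;  1214^20 ≡ 590;  1214^34 ≡ 610;  1214^40 ≡ 1045;  1214^68 ≡ 547;  1214^80 ≡ 503;  1214^85 ≡ 377;  1214^136 ≡ 1150;  1214^170 ≡ 585;  1214^272 ≡ 969;  1214^340 ≡ 614;  1214^680 ≡ 1360;  1214^1360 ≡ 1.
Smallest exponent giving 1 is 1360.

1360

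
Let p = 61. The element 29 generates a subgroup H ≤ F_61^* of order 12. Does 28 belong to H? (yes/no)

⟨29⟩ has order 12; its elements mod 61 are {1, 11, 13, 14, 21, 29, 32, 40, 47, 48, 50, 60}.
28 is not in this set.

no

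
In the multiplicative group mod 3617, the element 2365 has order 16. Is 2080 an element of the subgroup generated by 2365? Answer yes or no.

no

2080 ∈ ⟨2365⟩ iff 2080^16 ≡ 1 (mod 3617), since |⟨2365⟩| = 16.
2080^16 mod 3617 = 345.
Since 345 ≠ 1, 2080 does not lie in the subgroup.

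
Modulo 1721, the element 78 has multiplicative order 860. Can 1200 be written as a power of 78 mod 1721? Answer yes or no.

no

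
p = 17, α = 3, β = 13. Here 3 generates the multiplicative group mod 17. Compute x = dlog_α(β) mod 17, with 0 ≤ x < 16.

4

Successive powers of 3 modulo 17:
  3^0=1  3^1=3  3^2=9  3^3=10  3^4=13
So 3^4 ≡ 13 (mod 17), giving x = 4.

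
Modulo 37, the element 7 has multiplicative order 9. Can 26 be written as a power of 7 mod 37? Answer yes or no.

26 ∈ ⟨7⟩ iff 26^9 ≡ 1 (mod 37), since |⟨7⟩| = 9.
26^9 mod 37 = 1.
Since 1 = 1, 26 lies in the subgroup.

yes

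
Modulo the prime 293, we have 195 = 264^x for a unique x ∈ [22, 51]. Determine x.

35

Compute 264^22 mod 293 = 184, then multiply by 264 repeatedly:
  264^22=184  264^23=231  264^24=40  264^25=12  264^26=238
  264^27=130  264^28=39  264^29=41  264^30=276  264^31=200
  264^32=60  264^33=18  264^34=64  264^35=195
Found 195 at exponent 35.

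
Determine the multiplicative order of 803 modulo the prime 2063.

The order of 803 must divide p − 1 = 2062 = 2 · 1031.
Divisors: 1, 2, 1031, 2062.
Check each in increasing order: 803^1 ≡ 803;  803^2 ≡ 1153;  803^1031 ≡ 1.
Smallest exponent giving 1 is 1031.

1031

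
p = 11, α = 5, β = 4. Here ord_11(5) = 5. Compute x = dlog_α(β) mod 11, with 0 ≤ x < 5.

3

Successive powers of 5 modulo 11:
  5^0=1  5^1=5  5^2=3  5^3=4
So 5^3 ≡ 4 (mod 11), giving x = 3.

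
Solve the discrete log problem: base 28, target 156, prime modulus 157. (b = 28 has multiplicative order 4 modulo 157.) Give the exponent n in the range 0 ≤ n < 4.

Successive powers of 28 modulo 157:
  28^0=1  28^1=28  28^2=156
So 28^2 ≡ 156 (mod 157), giving n = 2.

2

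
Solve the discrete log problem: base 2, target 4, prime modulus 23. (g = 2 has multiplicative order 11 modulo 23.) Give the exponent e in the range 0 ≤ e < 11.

2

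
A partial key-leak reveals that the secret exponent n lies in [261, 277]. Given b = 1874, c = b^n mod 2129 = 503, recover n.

274

Compute 1874^261 mod 2129 = 24, then multiply by 1874 repeatedly:
  1874^261=24  1874^262=267  1874^263=43  1874^264=1809  1874^265=698
  1874^266=846  1874^267=1428  1874^268=2048  1874^269=1494  1874^270=121
  1874^271=1080  1874^272=1370  1874^273=1935  1874^274=503
Found 503 at exponent 274.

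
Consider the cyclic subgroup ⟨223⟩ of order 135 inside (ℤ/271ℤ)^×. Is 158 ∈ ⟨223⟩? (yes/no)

yes

158 ∈ ⟨223⟩ iff 158^135 ≡ 1 (mod 271), since |⟨223⟩| = 135.
158^135 mod 271 = 1.
Since 1 = 1, 158 lies in the subgroup.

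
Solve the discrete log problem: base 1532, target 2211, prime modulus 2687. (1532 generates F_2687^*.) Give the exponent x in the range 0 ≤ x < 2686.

1115

Baby-step giant-step with m = ceil(sqrt(2686)) = 52.
Baby table (1532^j mod 2687 for j=0..51):
  0:1  1:1532  2:1273  3:2161  4:268  5:2152  6:2602  7:1443
  8:1962  9:1718  10:1403  11:2483  12:1851  13:947  14:2511  15:1755
  16:1660  17:1218  18:1198  19:115  20:1525  21:1297  22:1311  23:1263
  24:276  25:973  26:2038  27:2609  28:1419  29:125  30:723  31:592
  32:1425  33:1256  34:300  35:123  36:346  37:733  38:2477  39:720
  40:1370  41:293  42:147  43:2183  44:1728  45:601  46:1778  47:1965
  48:940  49:2535  50:905  51:2655
Giant step factor: 1532^(-52) ≡ 1368 (mod 2687).
Scan 2211·1368^i mod 2687 for i = 0, 1, …:
  i=0: 2211   i=1: 1773   i=2: 1790   i=3: 863
  i=4: 991   i=5: 1440   i=6: 349   i=7: 1833
  i=8: 573   i=9: 1947     …   i=20: 1916
  i=21: 1263
Match at i=21, j=23: x = 21·52 + 23 = 1115.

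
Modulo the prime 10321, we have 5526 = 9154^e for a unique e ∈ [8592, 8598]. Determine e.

Compute 9154^8592 mod 10321 = 3899, then multiply by 9154 repeatedly:
  9154^8592=3899  9154^8593=1428  9154^8594=5526
Found 5526 at exponent 8594.

8594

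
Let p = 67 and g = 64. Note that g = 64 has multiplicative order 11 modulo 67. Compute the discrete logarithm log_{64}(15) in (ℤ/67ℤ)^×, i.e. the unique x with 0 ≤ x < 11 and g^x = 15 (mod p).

Successive powers of 64 modulo 67:
  64^0=1  64^1=64  64^2=9  64^3=40  64^4=14  64^5=25
  64^6=59  64^7=24  64^8=62  64^9=15
So 64^9 ≡ 15 (mod 67), giving x = 9.

9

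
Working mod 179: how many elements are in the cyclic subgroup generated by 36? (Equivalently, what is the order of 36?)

89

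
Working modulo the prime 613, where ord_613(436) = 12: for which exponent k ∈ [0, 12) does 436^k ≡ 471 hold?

11

Successive powers of 436 modulo 613:
  436^0=1  436^1=436  436^2=66  436^3=578  436^4=65  436^5=142
  436^6=612  436^7=177  436^8=547  436^9=35  436^10=548  436^11=471
So 436^11 ≡ 471 (mod 613), giving k = 11.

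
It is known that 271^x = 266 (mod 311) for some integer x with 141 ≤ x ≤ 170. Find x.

157

Compute 271^141 mod 311 = 19, then multiply by 271 repeatedly:
  271^141=19  271^142=173  271^143=233  271^144=10  271^145=222
  271^146=139  271^147=38  271^148=35  271^149=155  271^150=20
  271^151=133  271^152=278  271^153=76  271^154=70  271^155=310
  271^156=40  271^157=266
Found 266 at exponent 157.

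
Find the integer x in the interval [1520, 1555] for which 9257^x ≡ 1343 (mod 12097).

1533

Compute 9257^1520 mod 12097 = 5354, then multiply by 9257 repeatedly:
  9257^1520=5354  9257^1521=569  9257^1522=5038  9257^1523=2831  9257^1524=4465
  9257^1525=9153  9257^1526=1933  9257^1527=2318  9257^1528=9745  9257^1529=2136
  9257^1530=6454  9257^1531=9692  9257^1532=7492  9257^1533=1343
Found 1343 at exponent 1533.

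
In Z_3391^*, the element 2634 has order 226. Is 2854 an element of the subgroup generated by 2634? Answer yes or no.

no

2854 ∈ ⟨2634⟩ iff 2854^226 ≡ 1 (mod 3391), since |⟨2634⟩| = 226.
2854^226 mod 3391 = 1889.
Since 1889 ≠ 1, 2854 does not lie in the subgroup.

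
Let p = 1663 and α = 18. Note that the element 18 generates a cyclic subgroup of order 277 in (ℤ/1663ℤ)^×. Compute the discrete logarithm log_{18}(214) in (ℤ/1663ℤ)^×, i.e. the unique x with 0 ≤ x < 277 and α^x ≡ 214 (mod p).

39

Baby-step giant-step with m = ceil(sqrt(277)) = 17.
Baby table (18^j mod 1663 for j=0..16):
  0:1  1:18  2:324  3:843  4:207  5:400  6:548  7:1549
  8:1274  9:1313  10:352  11:1347  12:964  13:722  14:1355  15:1108
  16:1651
Giant step factor: 18^(-17) ≡ 793 (mod 1663).
Scan 214·793^i mod 1663 for i = 0, 1, …:
  i=0: 214   i=1: 76   i=2: 400
Match at i=2, j=5: x = 2·17 + 5 = 39.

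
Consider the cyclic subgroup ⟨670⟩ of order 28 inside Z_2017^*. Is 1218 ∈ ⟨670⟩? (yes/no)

1218 ∈ ⟨670⟩ iff 1218^28 ≡ 1 (mod 2017), since |⟨670⟩| = 28.
1218^28 mod 2017 = 576.
Since 576 ≠ 1, 1218 does not lie in the subgroup.

no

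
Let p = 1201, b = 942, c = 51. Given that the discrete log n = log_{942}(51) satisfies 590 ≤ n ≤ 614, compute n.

Compute 942^590 mod 1201 = 1002, then multiply by 942 repeatedly:
  942^590=1002  942^591=1099  942^592=1197  942^593=1036  942^594=700
  942^595=51
Found 51 at exponent 595.

595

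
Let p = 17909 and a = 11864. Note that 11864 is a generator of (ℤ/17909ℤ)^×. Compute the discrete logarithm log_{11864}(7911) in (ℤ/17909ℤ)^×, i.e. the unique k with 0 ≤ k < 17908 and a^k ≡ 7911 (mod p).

4321

Baby-step giant-step with m = ceil(sqrt(17908)) = 134.
Baby table (11864^j mod 17909 for j=0..133):
  0:1  1:11864  2:7665  3:13567  4:10705  5:11401  6:12696  7:10654
  8:15243  9:15779  10:17188  11:6558  12:7416  13:14416  14:474  15:110
  16:15592  17:1427  18:5923  19:13465  20:480  21:17567  22:7855  23:11193
  24:16426  25:10235  26:5020  27:9855  28:9768  29:16322  30:12100  31:13765
  32:13698  33:6806  34:12612  35:16982  36:16107  37:4418  38:13418  39:15960
  40:15492  41:14930  42:9510  43:17849  44:4520  45:5734  46:9794  47:2424
  48:14391  49:8327  50:5484  51:16688  52:2437  53:7442  54:518  55:2765
  56:12581  57:7378  58:11309  59:13657  60:3925  61:2800  62:15914  63:7018
  64:2611  65:12243  66:8962  67:17344  68:12715  69:3253  70:17606  71:4917
  72:5675  73:8269  74:15823  75:1934  76:3547  77:13367  78:1893  79:666
  80:3555  81:825  82:9486  83:1748  84:17559  85:2488  86:3600  87:15344
  88:14140  89:3357  90:15741  91:14081  92:1832  93:11231  94:1624  95:14961
  96:1205  97:4738  98:13190  99:15227  100:5045  101:2002  102:4394  103:15226
  104:11090  105:12246  106:8736  107:4521  108:17598  109:17459  110:15991  111:7187
  112:1819  113:271  114:9433  115:17680  116:5312  117:17706  118:9323  119:2088
  120:3885  121:11783  122:13767  123:1608  124:4227  125:3928  126:2574  127:3091
  128:11901  129:16817  130:10628  131:11232  132:13488  133:4717
Giant step factor: 11864^(-134) ≡ 765 (mod 17909).
Scan 7911·765^i mod 17909 for i = 0, 1, …:
  i=0: 7911   i=1: 16582   i=2: 5658   i=3: 12301
  i=4: 8040   i=5: 7813   i=6: 13248   i=7: 16135
  i=8: 3974   i=9: 13489     …   i=31: 15015
  i=32: 6806
Match at i=32, j=33: k = 32·134 + 33 = 4321.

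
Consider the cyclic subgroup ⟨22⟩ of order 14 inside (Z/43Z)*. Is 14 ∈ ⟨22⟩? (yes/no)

no

14 ∈ ⟨22⟩ iff 14^14 ≡ 1 (mod 43), since |⟨22⟩| = 14.
14^14 mod 43 = 6.
Since 6 ≠ 1, 14 does not lie in the subgroup.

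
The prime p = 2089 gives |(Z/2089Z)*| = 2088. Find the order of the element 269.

The order of 269 must divide p − 1 = 2088 = 2^3 · 3^2 · 29.
Divisors: 1, 2, 3, 4, 6, 8, 9, 12, 18, 24, 29, 36, 58, 72, 87, 116, 174, 232, 261, 348, 522, 696, 1044, 2088.
Check each in increasing order: 269^1 ≡ 269;  269^2 ≡ 1335;  269^3 ≡ 1896;  269^4 ≡ 308;  269^6 ≡ 1736;  269^8 ≡ 859;  269^9 ≡ 1281;  269^12 ≡ 1358;  269^18 ≡ 1096;  269^24 ≡ 1666;  269^29 ≡ 757;  269^36 ≡ 41;  269^58 ≡ 663;  269^72 ≡ 1681;  269^87 ≡ 531;  269^116 ≡ 879;  269^174 ≡ 2035;  269^232 ≡ 1800;  269^261 ≡ 572;  269^348 ≡ 827;  269^522 ≡ 1300;  269^696 ≡ 826;  269^1044 ≡ 2088;  269^2088 ≡ 1.
Smallest exponent giving 1 is 2088.

2088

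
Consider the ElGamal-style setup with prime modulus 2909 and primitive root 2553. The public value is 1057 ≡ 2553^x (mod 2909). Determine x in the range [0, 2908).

1642

Baby-step giant-step with m = ceil(sqrt(2908)) = 54.
Baby table (2553^j mod 2909 for j=0..53):
  0:1  1:2553  2:1649  3:574  4:2195  5:1101  6:759  7:333
  8:721  9:2225  10:2057  11:776  12:99  13:2573  14:347  15:1555
  16:2039  17:1366  18:2416  19:968  20:1563  21:2100  22:13  23:1190
  24:1074  25:1644  26:2354  27:2677  28:1140  29:1420  30:646  31:2744
  32:560  33:1361  34:1287  35:1450  36:1602  37:2761  38:326  39:304
  40:2318  41:948  42:2865  43:1119  44:169  45:925  46:2326  47:1009
  48:1512  49:2802  50:275  51:1006  52:2580  53:764
Giant step factor: 2553^(-54) ≡ 388 (mod 2909).
Scan 1057·388^i mod 2909 for i = 0, 1, …:
  i=0: 1057   i=1: 2856   i=2: 2708   i=3: 555
  i=4: 74   i=5: 2531   i=6: 1695   i=7: 226
  i=8: 418   i=9: 2189     …   i=29: 1552
  i=30: 13
Match at i=30, j=22: x = 30·54 + 22 = 1642.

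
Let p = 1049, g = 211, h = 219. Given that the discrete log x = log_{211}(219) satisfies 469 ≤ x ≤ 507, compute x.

Compute 211^469 mod 1049 = 1035, then multiply by 211 repeatedly:
  211^469=1035  211^470=193  211^471=861  211^472=194  211^473=23
  211^474=657  211^475=159  211^476=1030  211^477=187  211^478=644
  211^479=563  211^480=256  211^481=517  211^482=1040  211^483=199
  211^484=29  211^485=874  211^486=839  211^487=797  211^488=327
  211^489=812  211^490=345  211^491=414  211^492=287  211^493=764
  211^494=707  211^495=219
Found 219 at exponent 495.

495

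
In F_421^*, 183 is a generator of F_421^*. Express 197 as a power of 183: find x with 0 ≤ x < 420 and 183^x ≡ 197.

Successive powers of 183 modulo 421:
  183^0=1  183^1=183  183^2=230  183^3=411  183^4=275  183^5=226
  183^6=100  183^7=197
So 183^7 ≡ 197 (mod 421), giving x = 7.

7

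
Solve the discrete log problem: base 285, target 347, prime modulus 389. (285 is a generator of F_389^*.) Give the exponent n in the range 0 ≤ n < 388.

Baby-step giant-step with m = ceil(sqrt(388)) = 20.
Baby table (285^j mod 389 for j=0..19):
  0:1  1:285  2:313  3:124  4:330  5:301  6:205  7:75
  8:369  9:135  10:353  11:243  12:13  13:204  14:179  15:56
  16:11  17:23  18:331  19:197
Giant step factor: 285^(-20) ≡ 193 (mod 389).
Scan 347·193^i mod 389 for i = 0, 1, …:
  i=0: 347   i=1: 63   i=2: 100   i=3: 239
  i=4: 225   i=5: 246   i=6: 20   i=7: 359
  i=8: 45   i=9: 127     …   i=15: 310
  i=16: 313
Match at i=16, j=2: n = 16·20 + 2 = 322.

322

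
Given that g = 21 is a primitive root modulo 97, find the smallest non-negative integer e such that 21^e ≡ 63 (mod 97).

15

Baby-step giant-step with m = ceil(sqrt(96)) = 10.
Baby table (21^j mod 97 for j=0..9):
  0:1  1:21  2:53  3:46  4:93  5:13  6:79  7:10
  8:16  9:45
Giant step factor: 21^(-10) ≡ 31 (mod 97).
Scan 63·31^i mod 97 for i = 0, 1, …:
  i=0: 63   i=1: 13
Match at i=1, j=5: e = 1·10 + 5 = 15.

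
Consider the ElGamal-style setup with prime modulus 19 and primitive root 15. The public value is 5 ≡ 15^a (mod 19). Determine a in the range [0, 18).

8

Successive powers of 15 modulo 19:
  15^0=1  15^1=15  15^2=16  15^3=12  15^4=9  15^5=2
  15^6=11  15^7=13  15^8=5
So 15^8 ≡ 5 (mod 19), giving a = 8.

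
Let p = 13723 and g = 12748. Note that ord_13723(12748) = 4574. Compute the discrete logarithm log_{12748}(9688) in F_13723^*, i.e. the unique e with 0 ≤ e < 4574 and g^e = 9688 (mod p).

Baby-step giant-step with m = ceil(sqrt(4574)) = 68.
Baby table (12748^j mod 13723 for j=0..67):
  0:1  1:12748  2:3738  3:5768  4:2630  5:1951  6:5272  7:5925
  8:508  9:12451  10:5130  11:7145  12:4909  13:3052  14:2191  15:4563
  16:11050  17:12528  18:12393  19:6788  20:9909  21:13440  22:1465  23:12540
  24:693  25:10475  26:10510  27:3831  28:11154  29:7189  30:3178  31:2848
  32:8969  33:10499  34:833  35:11205  36:12356  37:1694  38:8833  39:5869
  40:216  41:8968  42:11474  43:10818  44:5437  45:9726  46:13466  47:3561
  48:13667  49:13431  50:10240  51:6344  52:3673  53:528  54:6674  55:11275
  56:12721  57:2617  58:903  59:11570  60:13279  61:7487  62:811  63:5209
  64:12458  65:12028  66:5865  67:4116
Giant step factor: 12748^(-68) ≡ 7749 (mod 13723).
Scan 9688·7749^i mod 13723 for i = 0, 1, …:
  i=0: 9688   i=1: 7502   i=2: 2370   i=3: 3756
  i=4: 12484   i=5: 5089   i=6: 8482   i=7: 7571
  i=8: 1854   i=9: 12388     …   i=52: 6391
  i=53: 11275
Match at i=53, j=55: e = 53·68 + 55 = 3659.

3659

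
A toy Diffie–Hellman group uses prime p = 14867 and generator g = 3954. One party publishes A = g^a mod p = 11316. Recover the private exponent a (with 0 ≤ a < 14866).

Baby-step giant-step with m = ceil(sqrt(14866)) = 122.
Baby table (3954^j mod 14867 for j=0..121):
  0:1  1:3954  2:8899  3:11324  4:10559  5:3750  6:5101  7:9702
  8:4848  9:5429  10:13185  11:9788  12:2951  13:12526  14:5827  15:10975
  16:13244  17:5202  18:7647  19:11627  20:4394  21:9220  22:1996  23:12674
  24:11206  25:4864  26:9225  27:6899  28:12568  29:8358  30:13058  31:13108
  32:2670  33:1610  34:2864  35:10469  36:4698  37:7009  38:1498  39:6026
  40:9870  41:105  42:13761  43:12641  44:14527  45:8537  46:7208  47:393
  48:7754  49:3562  50:5099  51:1794  52:1917  53:12515  54:6934  55:2288
  56:7616  57:7989  58:10998  59:117  60:1741  61:493  62:1745  63:1442
  64:7607  65:2137  66:5242  67:2270  68:10779  69:11344  70:437  71:3326
  72:8576  73:12744  74:5513  75:3380  76:13954  77:2679  78:7462  79:8620
  80:8316  81:10527  82:11025  83:2806  84:4142  85:8901  86:4365  87:13490
  88:11531  89:11352  90:2335  91:183  92:9966  93:8014  94:5779  95:14454
  96:2368  97:11729  98:6293  99:10031  100:12285  101:4401  102:7164  103:4821
  104:2740  105:10784  106:1380  107:331  108:478  109:1903  110:1760  111:1284
  112:7289  113:8460  114:90  115:13919  116:12959  117:8204  118:13689  119:10426
  120:13080  121:10894
Giant step factor: 3954^(-122) ≡ 9471 (mod 14867).
Scan 11316·9471^i mod 14867 for i = 0, 1, …:
  i=0: 11316   i=1: 12500   i=2: 1579   i=3: 13374
  i=4: 13181   i=5: 13919
Match at i=5, j=115: a = 5·122 + 115 = 725.

725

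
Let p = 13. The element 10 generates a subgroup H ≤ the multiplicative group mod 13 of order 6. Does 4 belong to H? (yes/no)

yes

4 ∈ ⟨10⟩ iff 4^6 ≡ 1 (mod 13), since |⟨10⟩| = 6.
4^6 mod 13 = 1.
Since 1 = 1, 4 lies in the subgroup.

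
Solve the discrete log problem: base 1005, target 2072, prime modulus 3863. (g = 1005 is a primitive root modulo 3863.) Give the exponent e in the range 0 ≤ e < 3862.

2993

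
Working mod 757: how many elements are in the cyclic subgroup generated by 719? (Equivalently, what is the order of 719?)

The order of 719 must divide p − 1 = 756 = 2^2 · 3^3 · 7.
Divisors: 1, 2, 3, 4, 6, 7, 9, 12, 14, 18, 21, 27, 28, 36, 42, 54, 63, 84, 108, 126, 189, 252, 378, 756.
Check each in increasing order: 719^1 ≡ 719;  719^2 ≡ 687;  719^3 ≡ 389;  719^4 ≡ 358;  719^6 ≡ 678;  719^7 ≡ 731;  719^9 ≡ 306;  719^12 ≡ 185;  719^14 ≡ 676;  719^18 ≡ 525;  719^21 ≡ 592;  719^27 ≡ 166;  719^28 ≡ 505;  719^36 ≡ 77;  719^42 ≡ 730;  719^54 ≡ 304;  719^63 ≡ 670;  719^84 ≡ 729;  719^108 ≡ 62;  719^126 ≡ 756;  719^189 ≡ 87;  719^252 ≡ 1.
Smallest exponent giving 1 is 252.

252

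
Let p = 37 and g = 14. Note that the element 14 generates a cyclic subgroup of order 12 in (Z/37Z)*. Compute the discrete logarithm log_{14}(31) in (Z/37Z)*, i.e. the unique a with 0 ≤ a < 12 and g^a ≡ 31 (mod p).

9

Successive powers of 14 modulo 37:
  14^0=1  14^1=14  14^2=11  14^3=6  14^4=10  14^5=29
  14^6=36  14^7=23  14^8=26  14^9=31
So 14^9 ≡ 31 (mod 37), giving a = 9.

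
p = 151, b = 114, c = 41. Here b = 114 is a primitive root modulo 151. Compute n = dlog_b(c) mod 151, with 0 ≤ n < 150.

111

Baby-step giant-step with m = ceil(sqrt(150)) = 13.
Baby table (114^j mod 151 for j=0..12):
  0:1  1:114  2:10  3:83  4:100  5:75  6:94  7:146
  8:34  9:101  10:38  11:104  12:78
Giant step factor: 114^(-13) ≡ 71 (mod 151).
Scan 41·71^i mod 151 for i = 0, 1, …:
  i=0: 41   i=1: 42   i=2: 113   i=3: 20
  i=4: 61   i=5: 103   i=6: 65   i=7: 85
  i=8: 146
Match at i=8, j=7: n = 8·13 + 7 = 111.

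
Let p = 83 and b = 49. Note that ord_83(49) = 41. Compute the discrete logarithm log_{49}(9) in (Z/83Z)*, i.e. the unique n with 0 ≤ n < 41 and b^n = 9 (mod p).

Baby-step giant-step with m = ceil(sqrt(41)) = 7.
Baby table (49^j mod 83 for j=0..6):
  0:1  1:49  2:77  3:38  4:36  5:21  6:33
Giant step factor: 49^(-7) ≡ 27 (mod 83).
Scan 9·27^i mod 83 for i = 0, 1, …:
  i=0: 9   i=1: 77
Match at i=1, j=2: n = 1·7 + 2 = 9.

9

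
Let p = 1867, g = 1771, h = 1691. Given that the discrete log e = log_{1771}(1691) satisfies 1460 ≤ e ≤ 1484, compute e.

Compute 1771^1460 mod 1867 = 1819, then multiply by 1771 repeatedly:
  1771^1460=1819  1771^1461=874  1771^1462=111  1771^1463=546  1771^1464=1727
  1771^1465=371  1771^1466=1724  1771^1467=659  1771^1468=214  1771^1469=1860
  1771^1470=672  1771^1471=833  1771^1472=313  1771^1473=1691
Found 1691 at exponent 1473.

1473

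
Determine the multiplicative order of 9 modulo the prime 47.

The order of 9 must divide p − 1 = 46 = 2 · 23.
Divisors: 1, 2, 23, 46.
Check each in increasing order: 9^1 ≡ 9;  9^2 ≡ 34;  9^23 ≡ 1.
Smallest exponent giving 1 is 23.

23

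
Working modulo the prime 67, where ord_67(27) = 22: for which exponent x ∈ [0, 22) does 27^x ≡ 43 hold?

17

Successive powers of 27 modulo 67:
  27^0=1  27^1=27  27^2=59  27^3=52  27^4=64  27^5=53
  27^6=24  27^7=45  27^8=9  27^9=42  27^10=62  27^11=66
  27^12=40  27^13=8  27^14=15  27^15=3  27^16=14  27^17=43
So 27^17 ≡ 43 (mod 67), giving x = 17.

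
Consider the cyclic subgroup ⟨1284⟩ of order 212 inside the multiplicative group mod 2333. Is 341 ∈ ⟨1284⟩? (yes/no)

yes

341 ∈ ⟨1284⟩ iff 341^212 ≡ 1 (mod 2333), since |⟨1284⟩| = 212.
341^212 mod 2333 = 1.
Since 1 = 1, 341 lies in the subgroup.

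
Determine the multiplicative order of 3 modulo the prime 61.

10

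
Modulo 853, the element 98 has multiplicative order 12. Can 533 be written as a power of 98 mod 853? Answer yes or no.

no

533 ∈ ⟨98⟩ iff 533^12 ≡ 1 (mod 853), since |⟨98⟩| = 12.
533^12 mod 853 = 625.
Since 625 ≠ 1, 533 does not lie in the subgroup.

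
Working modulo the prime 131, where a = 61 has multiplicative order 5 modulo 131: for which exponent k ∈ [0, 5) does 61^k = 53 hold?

2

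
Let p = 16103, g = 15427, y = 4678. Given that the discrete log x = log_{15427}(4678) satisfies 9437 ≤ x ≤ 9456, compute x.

Compute 15427^9437 mod 16103 = 2234, then multiply by 15427 repeatedly:
  15427^9437=2234  15427^9438=3498  15427^9439=2493  15427^9440=5547  15427^9441=2227
  15427^9442=8230  15427^9443=8158  15427^9444=8521  15427^9445=4678
Found 4678 at exponent 9445.

9445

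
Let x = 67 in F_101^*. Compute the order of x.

The order of 67 must divide p − 1 = 100 = 2^2 · 5^2.
Divisors: 1, 2, 4, 5, 10, 20, 25, 50, 100.
Check each in increasing order: 67^1 ≡ 67;  67^2 ≡ 45;  67^4 ≡ 5;  67^5 ≡ 32;  67^10 ≡ 14;  67^20 ≡ 95;  67^25 ≡ 10;  67^50 ≡ 100;  67^100 ≡ 1.
Smallest exponent giving 1 is 100.

100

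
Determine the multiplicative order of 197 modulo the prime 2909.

2908

The order of 197 must divide p − 1 = 2908 = 2^2 · 727.
Divisors: 1, 2, 4, 727, 1454, 2908.
Check each in increasing order: 197^1 ≡ 197;  197^2 ≡ 992;  197^4 ≡ 822;  197^727 ≡ 878;  197^1454 ≡ 2908;  197^2908 ≡ 1.
Smallest exponent giving 1 is 2908.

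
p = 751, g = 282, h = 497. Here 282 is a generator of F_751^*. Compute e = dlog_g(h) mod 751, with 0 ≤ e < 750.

Baby-step giant-step with m = ceil(sqrt(750)) = 28.
Baby table (282^j mod 751 for j=0..27):
  0:1  1:282  2:669  3:157  4:716  5:644  6:617  7:513
  8:474  9:741  10:184  11:69  12:683  13:350  14:319  15:589
  16:127  17:517  18:100  19:413  20:61  21:680  22:255  23:565
  24:118  25:232  26:87  27:502
Giant step factor: 282^(-28) ≡ 2 (mod 751).
Scan 497·2^i mod 751 for i = 0, 1, …:
  i=0: 497   i=1: 243   i=2: 486   i=3: 221
  i=4: 442   i=5: 133   i=6: 266   i=7: 532
  i=8: 313   i=9: 626   i=10: 501   i=11: 251
  i=12: 502
Match at i=12, j=27: e = 12·28 + 27 = 363.

363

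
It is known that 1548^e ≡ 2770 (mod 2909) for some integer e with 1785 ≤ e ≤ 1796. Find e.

Compute 1548^1785 mod 2909 = 587, then multiply by 1548 repeatedly:
  1548^1785=587  1548^1786=1068  1548^1787=952  1548^1788=1742  1548^1789=2882
  1548^1790=1839  1548^1791=1770  1548^1792=2591  1548^1793=2266  1548^1794=2423
  1548^1795=1103  1548^1796=2770
Found 2770 at exponent 1796.

1796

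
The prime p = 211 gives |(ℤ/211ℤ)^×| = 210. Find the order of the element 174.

The order of 174 must divide p − 1 = 210 = 2 · 3 · 5 · 7.
Divisors: 1, 2, 3, 5, 6, 7, 10, 14, 15, 21, 30, 35, 42, 70, 105, 210.
Check each in increasing order: 174^1 ≡ 174;  174^2 ≡ 103;  174^3 ≡ 198;  174^5 ≡ 138;  174^6 ≡ 169;  174^7 ≡ 77;  174^10 ≡ 54;  174^14 ≡ 21;  174^15 ≡ 67;  174^21 ≡ 140;  174^30 ≡ 58;  174^35 ≡ 197;  174^42 ≡ 188;  174^70 ≡ 196;  174^105 ≡ 210;  174^210 ≡ 1.
Smallest exponent giving 1 is 210.

210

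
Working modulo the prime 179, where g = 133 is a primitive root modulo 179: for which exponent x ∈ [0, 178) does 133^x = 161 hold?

158

Baby-step giant-step with m = ceil(sqrt(178)) = 14.
Baby table (133^j mod 179 for j=0..13):
  0:1  1:133  2:147  3:40  4:129  5:152  6:168  7:148
  8:173  9:97  10:13  11:118  12:121  13:162
Giant step factor: 133^(-14) ≡ 19 (mod 179).
Scan 161·19^i mod 179 for i = 0, 1, …:
  i=0: 161   i=1: 16   i=2: 125   i=3: 48
  i=4: 17   i=5: 144   i=6: 51   i=7: 74
  i=8: 153   i=9: 43   i=10: 101   i=11: 129
Match at i=11, j=4: x = 11·14 + 4 = 158.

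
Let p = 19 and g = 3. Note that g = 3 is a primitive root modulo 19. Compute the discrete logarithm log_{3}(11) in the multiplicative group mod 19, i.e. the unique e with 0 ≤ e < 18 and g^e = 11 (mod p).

Successive powers of 3 modulo 19:
  3^0=1  3^1=3  3^2=9  3^3=8  3^4=5  3^5=15
  3^6=7  3^7=2  3^8=6  3^9=18  3^10=16  3^11=10
  3^12=11
So 3^12 ≡ 11 (mod 19), giving e = 12.

12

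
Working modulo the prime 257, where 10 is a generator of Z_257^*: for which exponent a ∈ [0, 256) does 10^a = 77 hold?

127

Baby-step giant-step with m = ceil(sqrt(256)) = 16.
Baby table (10^j mod 257 for j=0..15):
  0:1  1:10  2:100  3:229  4:234  5:27  6:13  7:130
  8:15  9:150  10:215  11:94  12:169  13:148  14:195  15:151
Giant step factor: 10^(-16) ≡ 8 (mod 257).
Scan 77·8^i mod 257 for i = 0, 1, …:
  i=0: 77   i=1: 102   i=2: 45   i=3: 103
  i=4: 53   i=5: 167   i=6: 51   i=7: 151
Match at i=7, j=15: a = 7·16 + 15 = 127.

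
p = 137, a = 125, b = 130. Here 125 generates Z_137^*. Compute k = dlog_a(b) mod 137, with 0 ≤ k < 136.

Baby-step giant-step with m = ceil(sqrt(136)) = 12.
Baby table (125^j mod 137 for j=0..11):
  0:1  1:125  2:7  3:53  4:49  5:97  6:69  7:131
  8:72  9:95  10:93  11:117
Giant step factor: 125^(-12) ≡ 4 (mod 137).
Scan 130·4^i mod 137 for i = 0, 1, …:
  i=0: 130   i=1: 109   i=2: 25   i=3: 100
  i=4: 126   i=5: 93
Match at i=5, j=10: k = 5·12 + 10 = 70.

70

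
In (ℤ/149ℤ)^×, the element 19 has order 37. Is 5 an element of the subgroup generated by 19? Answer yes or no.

yes

5 ∈ ⟨19⟩ iff 5^37 ≡ 1 (mod 149), since |⟨19⟩| = 37.
5^37 mod 149 = 1.
Since 1 = 1, 5 lies in the subgroup.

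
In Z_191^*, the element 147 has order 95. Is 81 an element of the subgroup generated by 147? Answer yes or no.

81 ∈ ⟨147⟩ iff 81^95 ≡ 1 (mod 191), since |⟨147⟩| = 95.
81^95 mod 191 = 1.
Since 1 = 1, 81 lies in the subgroup.

yes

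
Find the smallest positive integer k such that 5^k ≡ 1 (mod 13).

The order of 5 must divide p − 1 = 12 = 2^2 · 3.
Divisors: 1, 2, 3, 4, 6, 12.
Check each in increasing order: 5^1 ≡ 5;  5^2 ≡ 12;  5^3 ≡ 8;  5^4 ≡ 1.
Smallest exponent giving 1 is 4.

4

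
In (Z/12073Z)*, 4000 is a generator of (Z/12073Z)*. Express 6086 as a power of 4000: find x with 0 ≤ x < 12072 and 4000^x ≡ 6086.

293

Baby-step giant-step with m = ceil(sqrt(12072)) = 110.
Baby table (4000^j mod 12073 for j=0..109):
  0:1  1:4000  2:3275  3:795  4:4801  5:7930  6:4229  7:1727
  8:2244  9:5761  10:8716  11:9249  12:4328  13:11391  14:498  15:12028
  16:1095  17:9574  18:444  19:1269  20:5340  21:2863  22:6796  23:7677
  24:6361  25:6189  26:6350  27:10481  28:6544  29:1736  30:2025  31:11090
  32:3798  33:4166  34:3260  35:1160  36:3968  37:8078  38:4652  39:3507
  40:11247  41:4002  42:11275  43:7345  44:6391  45:5459  46:8016  47:10185
  48:5698  49:10249  50:8165  51:2535  52:10753  53:7974  54:11207  55:951
  56:1005  57:11764  58:7519  59:2157  60:7878  61:1470  62:449  63:9196
  64:9642  65:6838  66:6655  67:11108  68:3360  69:2751  70:5497  71:3067
  72:1832  73:11762  74:11592  75:7680  76:6288  77:3941  78:8735  79:738
  80:6188  81:2350  82:7206  83:5749  84:9008  85:6168  86:6861  87:2071
  88:1922  89:9572  90:4517  91:6792  92:3750  93:5334  94:3009  95:11292
  96:2907  97:1701  98:6901  99:5122  100:119  101:5153  102:3389  103:10094
  104:3888  105:1976  106:8258  107:272  108:1430  109:9471
Giant step factor: 4000^(-110) ≡ 8577 (mod 12073).
Scan 6086·8577^i mod 12073 for i = 0, 1, …:
  i=0: 6086   i=1: 8043   i=2: 11762
Match at i=2, j=73: x = 2·110 + 73 = 293.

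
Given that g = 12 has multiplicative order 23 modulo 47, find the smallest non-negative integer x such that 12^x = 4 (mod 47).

Successive powers of 12 modulo 47:
  12^0=1  12^1=12  12^2=3  12^3=36  12^4=9  12^5=14
  12^6=27  12^7=42  12^8=34  12^9=32  12^10=8  12^11=2
  12^12=24  12^13=6  12^14=25  12^15=18  12^16=28  12^17=7
  12^18=37  12^19=21  12^20=17  12^21=16  12^22=4
So 12^22 ≡ 4 (mod 47), giving x = 22.

22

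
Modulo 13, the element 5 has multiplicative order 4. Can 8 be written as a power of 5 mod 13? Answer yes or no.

8 ∈ ⟨5⟩ iff 8^4 ≡ 1 (mod 13), since |⟨5⟩| = 4.
8^4 mod 13 = 1.
Since 1 = 1, 8 lies in the subgroup.

yes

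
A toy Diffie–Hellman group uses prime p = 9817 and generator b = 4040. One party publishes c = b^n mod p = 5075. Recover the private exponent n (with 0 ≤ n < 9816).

Baby-step giant-step with m = ceil(sqrt(9816)) = 100.
Baby table (4040^j mod 9817 for j=0..99):
  0:1  1:4040  2:5746  3:6452  4:1945  5:4200  6:4224  7:3014
  8:3480  9:1256  10:8668  11:1481  12:4687  13:8304  14:3471  15:4164
  16:6039  17:2315  18:6816  19:9772  20:4723  21:6489  22:4170  23:828
  24:7340  25:6260  26:1808  27:472  28:2382  29:2620  30:2074  31:5059
  32:9183  33:877  34:8960  35:3121  36:3812  37:7424  38:2025  39:3439
  40:2505  41:8690  42:2008  43:3478  44:2993  45:6993  46:8211  47:797
  48:9721  49:4840  50:7953  51:8896  52:9620  53:9114  54:6810  55:5166
  56:9515  57:7045  58:2317  59:5079  60:1630  61:7810  62:562  63:2753
  64:9276  65:3551  66:3403  67:4320  68:7991  69:5344  70:2177  71:8865
  72:2184  73:7694  74:3138  75:3773  76:6936  77:3722  78:7053  79:5186
  80:1962  81:4161  82:3736  83:4711  84:7094  85:3937  86:1940  87:3634
  88:4945  89:205  90:3572  91:9707  92:7182  93:6045  94:6921  95:2024
  96:9216  97:6576  98:2238  99:63
Giant step factor: 4040^(-100) ≡ 6241 (mod 9817).
Scan 5075·6241^i mod 9817 for i = 0, 1, …:
  i=0: 5075   i=1: 3433   i=2: 4659   i=3: 8682
  i=4: 4339   i=5: 4413   i=6: 4848   i=7: 374
  i=8: 7505   i=9: 1798     …   i=79: 283
  i=80: 8960
Match at i=80, j=34: n = 80·100 + 34 = 8034.

8034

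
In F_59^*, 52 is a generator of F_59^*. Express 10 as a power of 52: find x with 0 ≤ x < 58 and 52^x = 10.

Baby-step giant-step with m = ceil(sqrt(58)) = 8.
Baby table (52^j mod 59 for j=0..7):
  0:1  1:52  2:49  3:11  4:41  5:8  6:3  7:38
Giant step factor: 52^(-8) ≡ 57 (mod 59).
Scan 10·57^i mod 59 for i = 0, 1, …:
  i=0: 10   i=1: 39   i=2: 40   i=3: 38
Match at i=3, j=7: x = 3·8 + 7 = 31.

31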